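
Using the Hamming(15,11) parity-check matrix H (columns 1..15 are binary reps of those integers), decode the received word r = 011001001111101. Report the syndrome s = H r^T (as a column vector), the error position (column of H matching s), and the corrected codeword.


s = (0, 0, 0, 1)^T, error position = 1, corrected codeword c = 111001001111101

Compute s = H r^T mod 2 one row at a time:
  s_1 = 0 + 1 + 1 + 1 + 1 + 1 + 0 + 1 = 6 ≡ 0 (mod 2).
  s_2 = 0 + 0 + 1 + 0 + 1 + 1 + 0 + 1 = 4 ≡ 0 (mod 2).
  s_3 = 1 + 1 + 1 + 0 + 1 + 1 + 0 + 1 = 6 ≡ 0 (mod 2).
  s_4 = 0 + 1 + 0 + 0 + 1 + 1 + 1 + 1 = 5 ≡ 1 (mod 2).
s = (0, 0, 0, 1)^T — this equals column 1 of H (binary 0001), so error is at position 1.
Correct: flip bit 1 of r = 011001001111101 to get c = 111001001111101.


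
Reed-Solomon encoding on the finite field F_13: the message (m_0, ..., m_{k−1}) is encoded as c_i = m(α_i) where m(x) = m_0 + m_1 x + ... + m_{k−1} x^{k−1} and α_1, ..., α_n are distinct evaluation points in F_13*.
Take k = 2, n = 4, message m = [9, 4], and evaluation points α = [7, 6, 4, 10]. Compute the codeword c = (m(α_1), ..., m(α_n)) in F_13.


c = [11, 7, 12, 10]

Message polynomial: m(x) = 9 + 4·x (mod 13).
For each evaluation point α_i, compute m(α_i) mod 13:
  α_1 = 7: Horner steps 4 → 11, so m(7) = 11.
  α_2 = 6: Horner steps 4 → 7, so m(6) = 7.
  α_3 = 4: Horner steps 4 → 12, so m(4) = 12.
  α_4 = 10: Horner steps 4 → 10, so m(10) = 10.
Codeword c = [11, 7, 12, 10] ∈ F_13^4.


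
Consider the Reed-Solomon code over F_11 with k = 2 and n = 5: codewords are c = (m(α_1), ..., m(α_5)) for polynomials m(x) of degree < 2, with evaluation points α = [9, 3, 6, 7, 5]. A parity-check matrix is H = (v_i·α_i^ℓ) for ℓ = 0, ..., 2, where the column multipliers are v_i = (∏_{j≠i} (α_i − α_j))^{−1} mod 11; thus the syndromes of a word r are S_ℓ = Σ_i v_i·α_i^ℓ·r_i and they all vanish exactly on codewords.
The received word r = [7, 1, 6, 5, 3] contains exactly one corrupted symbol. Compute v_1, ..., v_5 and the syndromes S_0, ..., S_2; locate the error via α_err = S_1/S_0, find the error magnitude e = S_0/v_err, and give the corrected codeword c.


S = (10, 5, 8), error at position 3, error magnitude e = 2, c = [7, 1, 4, 5, 3].

Step 1: column multipliers v_i = (∏_{j≠i}(α_i − α_j))^{−1} mod 11.
  i = 1 (α = 9): (9−3)(9−6)(9−7)(9−5) = 6·3·2·4 = 144 ≡ 1, so v_1 = 1^{−1} = 1 (mod 11).
  i = 2 (α = 3): (3−9)(3−6)(3−7)(3−5) = (−6)·(−3)·(−4)·(−2) = 144 ≡ 1, so v_2 = 1^{−1} = 1 (mod 11).
  i = 3 (α = 6): (6−9)(6−3)(6−7)(6−5) = (−3)·3·(−1)·1 = 9 ≡ 9, so v_3 = 9^{−1} = 5 (mod 11).
  i = 4 (α = 7): (7−9)(7−3)(7−6)(7−5) = (−2)·4·1·2 = −16 ≡ 6, so v_4 = 6^{−1} = 2 (mod 11).
  i = 5 (α = 5): (5−9)(5−3)(5−6)(5−7) = (−4)·2·(−1)·(−2) = −16 ≡ 6, so v_5 = 6^{−1} = 2 (mod 11).
  v = [1, 1, 5, 2, 2].
Step 2: syndromes of r = [7, 1, 6, 5, 3] (all sums mod 11).
  S_0 = Σ v_i r_i = 1·7 + 1·1 + 5·6 + 2·5 + 2·3 = 54 ≡ 10.
  S_1 = Σ v_i α_i r_i = 1·9·7 + 1·3·1 + 5·6·6 + 2·7·5 + 2·5·3 = 346 ≡ 5.
  α_i^2 mod 11 = [4, 9, 3, 5, 3].
  S_2 = Σ v_i α_i^2 r_i = 1·4·7 + 1·9·1 + 5·3·6 + 2·5·5 + 2·3·3 = 195 ≡ 8.
  S = (10, 5, 8) ≠ 0, so r is not a codeword (an error is present).
Step 3: locate the error. For a single error e at position i, S_ℓ = v_i·e·α_i^ℓ, so α_err = S_1/S_0.
  S_0^{−1} = 10^{−1} = 10 (mod 11), so α_err = 5·10 = 50 ≡ 6 = α_3. Error position i = 3.
  Consistency check: S_2/S_1 = 8·9 = 72 ≡ 6 = α_err ✓ (single-error assumption holds).
Step 4: error magnitude e = S_0/v_3 = S_0·∏_{j≠3}(α_3 − α_j) = 10·9 = 90 ≡ 2 (mod 11).
Step 5: correct position 3: c_3 = r_3 − e = 6 − 2 ≡ 4 (mod 11). Hence c = [7, 1, 4, 5, 3].
  Check: interpolating c through the α_i gives m(x) = 9 + 1·x (degree < 2) with m(α_i) = c_i for every i, so c is indeed a codeword.


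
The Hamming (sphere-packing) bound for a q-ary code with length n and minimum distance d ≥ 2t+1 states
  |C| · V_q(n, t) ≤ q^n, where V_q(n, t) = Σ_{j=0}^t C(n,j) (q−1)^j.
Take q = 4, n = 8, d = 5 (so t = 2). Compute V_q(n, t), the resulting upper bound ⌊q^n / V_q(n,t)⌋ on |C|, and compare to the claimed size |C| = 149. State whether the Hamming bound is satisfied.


V_q(n, t) = 277, q^n = 65536, Hamming bound = 236, |C| = 149 ≤ bound (satisfied).

Step 1: Compute V_q(n, t) = Σ_{j=0}^2 C(n, j) (q−1)^j.
  j = 0: C(8,0)·(3)^0 = 1·1 = 1.
  j = 1: C(8,1)·(3)^1 = 8·3 = 24.
  j = 2: C(8,2)·(3)^2 = 28·9 = 252.
  V_q(n, t) = 1 + 24 + 252 = 277.
Step 2: q^n = 4^8 = 65536.
Step 3: Hamming bound ⌊q^n / V_q(n,t)⌋ = ⌊65536/277⌋ = 236.
Step 4: Compare |C| = 149 to 236: satisfied.
The claimed |C| lies below the Hamming bound.


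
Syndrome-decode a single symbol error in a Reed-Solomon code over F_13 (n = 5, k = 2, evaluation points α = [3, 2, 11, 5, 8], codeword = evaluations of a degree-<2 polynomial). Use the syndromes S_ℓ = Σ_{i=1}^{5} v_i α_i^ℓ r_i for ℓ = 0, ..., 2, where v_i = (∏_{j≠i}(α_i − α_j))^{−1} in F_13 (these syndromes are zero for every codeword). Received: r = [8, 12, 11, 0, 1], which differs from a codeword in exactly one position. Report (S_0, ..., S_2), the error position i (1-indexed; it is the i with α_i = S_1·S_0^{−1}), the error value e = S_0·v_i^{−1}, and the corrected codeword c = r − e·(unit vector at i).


S = (1, 11, 4), error at position 3, error magnitude e = 9, c = [8, 12, 2, 0, 1].

Step 1: column multipliers v_i = (∏_{j≠i}(α_i − α_j))^{−1} mod 13.
  i = 1 (α = 3): (3−2)(3−11)(3−5)(3−8) = 1·(−8)·(−2)·(−5) = −80 ≡ 11, so v_1 = 11^{−1} = 6 (mod 13).
  i = 2 (α = 2): (2−3)(2−11)(2−5)(2−8) = (−1)·(−9)·(−3)·(−6) = 162 ≡ 6, so v_2 = 6^{−1} = 11 (mod 13).
  i = 3 (α = 11): (11−3)(11−2)(11−5)(11−8) = 8·9·6·3 = 1296 ≡ 9, so v_3 = 9^{−1} = 3 (mod 13).
  i = 4 (α = 5): (5−3)(5−2)(5−11)(5−8) = 2·3·(−6)·(−3) = 108 ≡ 4, so v_4 = 4^{−1} = 10 (mod 13).
  i = 5 (α = 8): (8−3)(8−2)(8−11)(8−5) = 5·6·(−3)·3 = −270 ≡ 3, so v_5 = 3^{−1} = 9 (mod 13).
  v = [6, 11, 3, 10, 9].
Step 2: syndromes of r = [8, 12, 11, 0, 1] (all sums mod 13).
  S_0 = Σ v_i r_i = 6·8 + 11·12 + 3·11 + 10·0 + 9·1 = 222 ≡ 1.
  S_1 = Σ v_i α_i r_i = 6·3·8 + 11·2·12 + 3·11·11 + 10·5·0 + 9·8·1 = 843 ≡ 11.
  α_i^2 mod 13 = [9, 4, 4, 12, 12].
  S_2 = Σ v_i α_i^2 r_i = 6·9·8 + 11·4·12 + 3·4·11 + 10·12·0 + 9·12·1 = 1200 ≡ 4.
  S = (1, 11, 4) ≠ 0, so r is not a codeword (an error is present).
Step 3: locate the error. For a single error e at position i, S_ℓ = v_i·e·α_i^ℓ, so α_err = S_1/S_0.
  S_0^{−1} = 1^{−1} = 1 (mod 13), so α_err = 11·1 = 11 ≡ 11 = α_3. Error position i = 3.
  Consistency check: S_2/S_1 = 4·6 = 24 ≡ 11 = α_err ✓ (single-error assumption holds).
Step 4: error magnitude e = S_0/v_3 = S_0·∏_{j≠3}(α_3 − α_j) = 1·9 = 9 ≡ 9 (mod 13).
Step 5: correct position 3: c_3 = r_3 − e = 11 − 9 ≡ 2 (mod 13). Hence c = [8, 12, 2, 0, 1].
  Check: interpolating c through the α_i gives m(x) = 7 + 9·x (degree < 2) with m(α_i) = c_i for every i, so c is indeed a codeword.


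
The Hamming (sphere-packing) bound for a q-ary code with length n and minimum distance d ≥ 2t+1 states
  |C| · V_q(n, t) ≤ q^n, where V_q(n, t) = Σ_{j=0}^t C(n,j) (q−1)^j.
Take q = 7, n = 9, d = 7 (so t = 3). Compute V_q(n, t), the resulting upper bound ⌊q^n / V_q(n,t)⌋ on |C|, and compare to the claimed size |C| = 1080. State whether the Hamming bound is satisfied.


V_q(n, t) = 19495, q^n = 40353607, Hamming bound = 2069, |C| = 1080 ≤ bound (satisfied).

Step 1: Compute V_q(n, t) = Σ_{j=0}^3 C(n, j) (q−1)^j.
  j = 0: C(9,0)·(6)^0 = 1·1 = 1.
  j = 1: C(9,1)·(6)^1 = 9·6 = 54.
  j = 2: C(9,2)·(6)^2 = 36·36 = 1296.
  j = 3: C(9,3)·(6)^3 = 84·216 = 18144.
  V_q(n, t) = 1 + 54 + 1296 + 18144 = 19495.
Step 2: q^n = 7^9 = 40353607.
Step 3: Hamming bound ⌊q^n / V_q(n,t)⌋ = ⌊40353607/19495⌋ = 2069.
Step 4: Compare |C| = 1080 to 2069: satisfied.
The claimed |C| lies below the Hamming bound.


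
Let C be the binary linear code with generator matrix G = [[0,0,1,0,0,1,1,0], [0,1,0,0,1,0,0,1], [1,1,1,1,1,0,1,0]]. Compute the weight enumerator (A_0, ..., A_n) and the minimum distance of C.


Weight distribution: A_0 = 1, A_3 = 2, A_4 = 1, A_5 = 2, A_6 = 2. Minimum distance d = 3.

Enumerate all 2^3 = 8 messages m ∈ F_2^3.
For each, compute codeword c = mG in F_2^8, then tally its weight.
  m = 000 → c = 00000000, weight = 0.
  m = 100 → c = 00100110, weight = 3.
  m = 010 → c = 01001001, weight = 3.
  m = 110 → c = 01101111, weight = 6.
  m = 001 → c = 11111010, weight = 6.
  m = 101 → c = 11011100, weight = 5.
  m = 011 → c = 10110011, weight = 5.
  m = 111 → c = 10010101, weight = 4.
Tally weights:
  weight 0: 1 codewords.
  weight 3: 2 codewords.
  weight 4: 1 codewords.
  weight 5: 2 codewords.
  weight 6: 2 codewords.
Minimum distance d = smallest w > 0 with A_w > 0 = 3.
Sanity: Σ A_w = 8 = 2^3 = 8 ✓.


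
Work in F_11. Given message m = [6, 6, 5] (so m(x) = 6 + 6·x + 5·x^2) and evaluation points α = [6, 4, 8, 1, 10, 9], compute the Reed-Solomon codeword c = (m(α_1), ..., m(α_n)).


c = [2, 0, 0, 6, 5, 3]

Message polynomial: m(x) = 6 + 6·x + 5·x^2 (mod 11).
For each evaluation point α_i, compute m(α_i) mod 11:
  α_1 = 6: Horner steps 5 → 3 → 2, so m(6) = 2.
  α_2 = 4: Horner steps 5 → 4 → 0, so m(4) = 0.
  α_3 = 8: Horner steps 5 → 2 → 0, so m(8) = 0.
  α_4 = 1: Horner steps 5 → 0 → 6, so m(1) = 6.
  α_5 = 10: Horner steps 5 → 1 → 5, so m(10) = 5.
  α_6 = 9: Horner steps 5 → 7 → 3, so m(9) = 3.
Codeword c = [2, 0, 0, 6, 5, 3] ∈ F_11^6.


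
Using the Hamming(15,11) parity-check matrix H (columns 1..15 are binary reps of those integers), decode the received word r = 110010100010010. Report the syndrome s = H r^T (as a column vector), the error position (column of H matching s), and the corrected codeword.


s = (0, 1, 0, 0)^T, error position = 4, corrected codeword c = 110110100010010

Compute s = H r^T mod 2 one row at a time:
  s_1 = 0 + 0 + 0 + 1 + 0 + 0 + 1 + 0 = 2 ≡ 0 (mod 2).
  s_2 = 0 + 1 + 0 + 1 + 0 + 0 + 1 + 0 = 3 ≡ 1 (mod 2).
  s_3 = 1 + 0 + 0 + 1 + 0 + 1 + 1 + 0 = 4 ≡ 0 (mod 2).
  s_4 = 1 + 0 + 1 + 1 + 0 + 1 + 0 + 0 = 4 ≡ 0 (mod 2).
s = (0, 1, 0, 0)^T — this equals column 4 of H (binary 0100), so error is at position 4.
Correct: flip bit 4 of r = 110010100010010 to get c = 110110100010010.


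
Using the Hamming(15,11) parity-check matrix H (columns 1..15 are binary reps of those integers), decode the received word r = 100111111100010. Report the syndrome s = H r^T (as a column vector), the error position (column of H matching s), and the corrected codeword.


s = (0, 1, 0, 0)^T, error position = 4, corrected codeword c = 100011111100010

Compute s = H r^T mod 2 one row at a time:
  s_1 = 1 + 1 + 1 + 0 + 0 + 0 + 1 + 0 = 4 ≡ 0 (mod 2).
  s_2 = 1 + 1 + 1 + 1 + 0 + 0 + 1 + 0 = 5 ≡ 1 (mod 2).
  s_3 = 0 + 0 + 1 + 1 + 1 + 0 + 1 + 0 = 4 ≡ 0 (mod 2).
  s_4 = 1 + 0 + 1 + 1 + 1 + 0 + 0 + 0 = 4 ≡ 0 (mod 2).
s = (0, 1, 0, 0)^T — this equals column 4 of H (binary 0100), so error is at position 4.
Correct: flip bit 4 of r = 100111111100010 to get c = 100011111100010.


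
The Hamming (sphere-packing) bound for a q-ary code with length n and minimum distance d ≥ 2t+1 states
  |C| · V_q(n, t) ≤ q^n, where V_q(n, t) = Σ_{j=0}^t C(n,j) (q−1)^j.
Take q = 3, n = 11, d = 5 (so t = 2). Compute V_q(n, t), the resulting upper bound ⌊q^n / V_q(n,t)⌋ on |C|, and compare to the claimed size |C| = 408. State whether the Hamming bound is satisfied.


V_q(n, t) = 243, q^n = 177147, Hamming bound = 729, |C| = 408 ≤ bound (satisfied).

Step 1: Compute V_q(n, t) = Σ_{j=0}^2 C(n, j) (q−1)^j.
  j = 0: C(11,0)·(2)^0 = 1·1 = 1.
  j = 1: C(11,1)·(2)^1 = 11·2 = 22.
  j = 2: C(11,2)·(2)^2 = 55·4 = 220.
  V_q(n, t) = 1 + 22 + 220 = 243.
Step 2: q^n = 3^11 = 177147.
Step 3: Hamming bound ⌊q^n / V_q(n,t)⌋ = ⌊177147/243⌋ = 729.
Step 4: Compare |C| = 408 to 729: satisfied.
The claimed |C| lies below the Hamming bound.


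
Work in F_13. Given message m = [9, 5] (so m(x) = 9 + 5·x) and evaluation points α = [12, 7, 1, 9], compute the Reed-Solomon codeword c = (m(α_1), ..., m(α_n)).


c = [4, 5, 1, 2]

Message polynomial: m(x) = 9 + 5·x (mod 13).
For each evaluation point α_i, compute m(α_i) mod 13:
  α_1 = 12: Horner steps 5 → 4, so m(12) = 4.
  α_2 = 7: Horner steps 5 → 5, so m(7) = 5.
  α_3 = 1: Horner steps 5 → 1, so m(1) = 1.
  α_4 = 9: Horner steps 5 → 2, so m(9) = 2.
Codeword c = [4, 5, 1, 2] ∈ F_13^4.


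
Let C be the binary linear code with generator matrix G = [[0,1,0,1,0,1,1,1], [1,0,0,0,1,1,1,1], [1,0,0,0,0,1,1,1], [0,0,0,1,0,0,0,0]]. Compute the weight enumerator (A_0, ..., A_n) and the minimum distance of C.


Weight distribution: A_0 = 1, A_1 = 2, A_2 = 2, A_3 = 2, A_4 = 3, A_5 = 4, A_6 = 2. Minimum distance d = 1.

Enumerate all 2^4 = 16 messages m ∈ F_2^4.
For each, compute codeword c = mG in F_2^8, then tally its weight.
  m = 0000 → c = 00000000, weight = 0.
  m = 1000 → c = 01010111, weight = 5.
  m = 0100 → c = 10001111, weight = 5.
  m = 1100 → c = 11011000, weight = 4.
  m = 0010 → c = 10000111, weight = 4.
  m = 1010 → c = 11010000, weight = 3.
  m = 0110 → c = 00001000, weight = 1.
  m = 1110 → c = 01011111, weight = 6.
  m = 0001 → c = 00010000, weight = 1.
  m = 1001 → c = 01000111, weight = 4.
  m = 0101 → c = 10011111, weight = 6.
  m = 1101 → c = 11001000, weight = 3.
  m = 0011 → c = 10010111, weight = 5.
  m = 1011 → c = 11000000, weight = 2.
  m = 0111 → c = 00011000, weight = 2.
  m = 1111 → c = 01001111, weight = 5.
Tally weights:
  weight 0: 1 codewords.
  weight 1: 2 codewords.
  weight 2: 2 codewords.
  weight 3: 2 codewords.
  weight 4: 3 codewords.
  weight 5: 4 codewords.
  weight 6: 2 codewords.
Minimum distance d = smallest w > 0 with A_w > 0 = 1.
Sanity: Σ A_w = 16 = 2^4 = 16 ✓.


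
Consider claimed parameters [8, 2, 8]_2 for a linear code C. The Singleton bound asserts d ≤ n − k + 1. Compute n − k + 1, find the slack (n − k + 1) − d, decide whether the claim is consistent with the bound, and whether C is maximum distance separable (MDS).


Singleton RHS = n − k + 1 = 7, slack = -1, bound violated (no such code; not MDS).

Singleton bound: d ≤ n − k + 1.
Here n = 8, k = 2, so n − k + 1 = 7.
Given d = 8, check d ≤ 7: NO.
Slack = (n − k + 1) − d = -1.
The slack is negative: d = 8 exceeds n − k + 1 = 7 by 1, so the Singleton bound is violated and no linear [8, 2, 8]_2 code can exist. In particular it is not MDS (MDS requires d = n − k + 1 exactly).
Description: the claimed parameters are [8, 2, 8]_2; such a code would be impossible (violates the Singleton bound).


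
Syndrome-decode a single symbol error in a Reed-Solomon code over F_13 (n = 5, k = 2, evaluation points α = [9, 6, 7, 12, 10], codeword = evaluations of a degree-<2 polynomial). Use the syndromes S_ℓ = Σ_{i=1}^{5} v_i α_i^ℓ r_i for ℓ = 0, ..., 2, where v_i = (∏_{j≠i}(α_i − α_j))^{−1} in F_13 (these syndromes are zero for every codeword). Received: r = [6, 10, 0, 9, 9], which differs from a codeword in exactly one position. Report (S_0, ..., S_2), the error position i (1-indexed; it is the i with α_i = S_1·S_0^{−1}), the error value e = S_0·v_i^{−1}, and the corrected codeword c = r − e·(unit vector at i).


S = (3, 10, 3), error at position 4, error magnitude e = 7, c = [6, 10, 0, 2, 9].

Step 1: column multipliers v_i = (∏_{j≠i}(α_i − α_j))^{−1} mod 13.
  i = 1 (α = 9): (9−6)(9−7)(9−12)(9−10) = 3·2·(−3)·(−1) = 18 ≡ 5, so v_1 = 5^{−1} = 8 (mod 13).
  i = 2 (α = 6): (6−9)(6−7)(6−12)(6−10) = (−3)·(−1)·(−6)·(−4) = 72 ≡ 7, so v_2 = 7^{−1} = 2 (mod 13).
  i = 3 (α = 7): (7−9)(7−6)(7−12)(7−10) = (−2)·1·(−5)·(−3) = −30 ≡ 9, so v_3 = 9^{−1} = 3 (mod 13).
  i = 4 (α = 12): (12−9)(12−6)(12−7)(12−10) = 3·6·5·2 = 180 ≡ 11, so v_4 = 11^{−1} = 6 (mod 13).
  i = 5 (α = 10): (10−9)(10−6)(10−7)(10−12) = 1·4·3·(−2) = −24 ≡ 2, so v_5 = 2^{−1} = 7 (mod 13).
  v = [8, 2, 3, 6, 7].
Step 2: syndromes of r = [6, 10, 0, 9, 9] (all sums mod 13).
  S_0 = Σ v_i r_i = 8·6 + 2·10 + 3·0 + 6·9 + 7·9 = 185 ≡ 3.
  S_1 = Σ v_i α_i r_i = 8·9·6 + 2·6·10 + 3·7·0 + 6·12·9 + 7·10·9 = 1830 ≡ 10.
  α_i^2 mod 13 = [3, 10, 10, 1, 9].
  S_2 = Σ v_i α_i^2 r_i = 8·3·6 + 2·10·10 + 3·10·0 + 6·1·9 + 7·9·9 = 965 ≡ 3.
  S = (3, 10, 3) ≠ 0, so r is not a codeword (an error is present).
Step 3: locate the error. For a single error e at position i, S_ℓ = v_i·e·α_i^ℓ, so α_err = S_1/S_0.
  S_0^{−1} = 3^{−1} = 9 (mod 13), so α_err = 10·9 = 90 ≡ 12 = α_4. Error position i = 4.
  Consistency check: S_2/S_1 = 3·4 = 12 ≡ 12 = α_err ✓ (single-error assumption holds).
Step 4: error magnitude e = S_0/v_4 = S_0·∏_{j≠4}(α_4 − α_j) = 3·11 = 33 ≡ 7 (mod 13).
Step 5: correct position 4: c_4 = r_4 − e = 9 − 7 ≡ 2 (mod 13). Hence c = [6, 10, 0, 2, 9].
  Check: interpolating c through the α_i gives m(x) = 5 + 3·x (degree < 2) with m(α_i) = c_i for every i, so c is indeed a codeword.


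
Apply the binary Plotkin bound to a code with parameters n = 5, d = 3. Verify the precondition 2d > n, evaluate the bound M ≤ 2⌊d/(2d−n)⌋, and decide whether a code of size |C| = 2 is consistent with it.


Plotkin bound M ≤ 6; given |C| = 2 ≤ bound (satisfied).

Check applicability: 2d = 6, n = 5.
2d − n = 1 > 0, so Plotkin applies.
Compute d/(2d−n) = 3/1 ≈ 3.0000.
⌊d/(2d−n)⌋ = 3.
Plotkin bound: M ≤ 2·3 = 6.
Given |C| = 2, check: satisfied.
This |C| is below the Plotkin bound.


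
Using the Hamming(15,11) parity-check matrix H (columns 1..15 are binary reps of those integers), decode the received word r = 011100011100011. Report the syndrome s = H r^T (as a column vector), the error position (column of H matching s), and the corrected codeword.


s = (1, 1, 1, 1)^T, error position = 15, corrected codeword c = 011100011100010

Compute s = H r^T mod 2 one row at a time:
  s_1 = 1 + 1 + 1 + 0 + 0 + 0 + 1 + 1 = 5 ≡ 1 (mod 2).
  s_2 = 1 + 0 + 0 + 0 + 0 + 0 + 1 + 1 = 3 ≡ 1 (mod 2).
  s_3 = 1 + 1 + 0 + 0 + 1 + 0 + 1 + 1 = 5 ≡ 1 (mod 2).
  s_4 = 0 + 1 + 0 + 0 + 1 + 0 + 0 + 1 = 3 ≡ 1 (mod 2).
s = (1, 1, 1, 1)^T — this equals column 15 of H (binary 1111), so error is at position 15.
Correct: flip bit 15 of r = 011100011100011 to get c = 011100011100010.


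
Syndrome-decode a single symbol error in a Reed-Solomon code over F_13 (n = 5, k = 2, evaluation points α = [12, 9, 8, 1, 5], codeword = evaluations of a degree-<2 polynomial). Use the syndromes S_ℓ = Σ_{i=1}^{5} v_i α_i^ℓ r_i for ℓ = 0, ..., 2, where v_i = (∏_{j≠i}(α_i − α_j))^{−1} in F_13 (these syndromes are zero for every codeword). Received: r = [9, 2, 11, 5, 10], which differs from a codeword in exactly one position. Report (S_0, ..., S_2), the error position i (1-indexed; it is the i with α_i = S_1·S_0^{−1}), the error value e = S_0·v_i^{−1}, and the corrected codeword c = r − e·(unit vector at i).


S = (12, 5, 1), error at position 3, error magnitude e = 7, c = [9, 2, 4, 5, 10].

Step 1: column multipliers v_i = (∏_{j≠i}(α_i − α_j))^{−1} mod 13.
  i = 1 (α = 12): (12−9)(12−8)(12−1)(12−5) = 3·4·11·7 = 924 ≡ 1, so v_1 = 1^{−1} = 1 (mod 13).
  i = 2 (α = 9): (9−12)(9−8)(9−1)(9−5) = (−3)·1·8·4 = −96 ≡ 8, so v_2 = 8^{−1} = 5 (mod 13).
  i = 3 (α = 8): (8−12)(8−9)(8−1)(8−5) = (−4)·(−1)·7·3 = 84 ≡ 6, so v_3 = 6^{−1} = 11 (mod 13).
  i = 4 (α = 1): (1−12)(1−9)(1−8)(1−5) = (−11)·(−8)·(−7)·(−4) = 2464 ≡ 7, so v_4 = 7^{−1} = 2 (mod 13).
  i = 5 (α = 5): (5−12)(5−9)(5−8)(5−1) = (−7)·(−4)·(−3)·4 = −336 ≡ 2, so v_5 = 2^{−1} = 7 (mod 13).
  v = [1, 5, 11, 2, 7].
Step 2: syndromes of r = [9, 2, 11, 5, 10] (all sums mod 13).
  S_0 = Σ v_i r_i = 1·9 + 5·2 + 11·11 + 2·5 + 7·10 = 220 ≡ 12.
  S_1 = Σ v_i α_i r_i = 1·12·9 + 5·9·2 + 11·8·11 + 2·1·5 + 7·5·10 = 1526 ≡ 5.
  α_i^2 mod 13 = [1, 3, 12, 1, 12].
  S_2 = Σ v_i α_i^2 r_i = 1·1·9 + 5·3·2 + 11·12·11 + 2·1·5 + 7·12·10 = 2341 ≡ 1.
  S = (12, 5, 1) ≠ 0, so r is not a codeword (an error is present).
Step 3: locate the error. For a single error e at position i, S_ℓ = v_i·e·α_i^ℓ, so α_err = S_1/S_0.
  S_0^{−1} = 12^{−1} = 12 (mod 13), so α_err = 5·12 = 60 ≡ 8 = α_3. Error position i = 3.
  Consistency check: S_2/S_1 = 1·8 = 8 ≡ 8 = α_err ✓ (single-error assumption holds).
Step 4: error magnitude e = S_0/v_3 = S_0·∏_{j≠3}(α_3 − α_j) = 12·6 = 72 ≡ 7 (mod 13).
Step 5: correct position 3: c_3 = r_3 − e = 11 − 7 ≡ 4 (mod 13). Hence c = [9, 2, 4, 5, 10].
  Check: interpolating c through the α_i gives m(x) = 7 + 11·x (degree < 2) with m(α_i) = c_i for every i, so c is indeed a codeword.


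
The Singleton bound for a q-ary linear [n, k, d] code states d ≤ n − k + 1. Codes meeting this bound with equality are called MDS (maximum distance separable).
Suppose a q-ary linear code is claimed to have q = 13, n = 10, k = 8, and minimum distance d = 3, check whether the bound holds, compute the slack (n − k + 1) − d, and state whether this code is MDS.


Singleton RHS = n − k + 1 = 3, slack = 0, bound satisfied, MDS.

Singleton bound: d ≤ n − k + 1.
Here n = 10, k = 8, so n − k + 1 = 3.
Given d = 3, check d ≤ 3: YES.
Slack = (n − k + 1) − d = 0.
The code is MDS (slack = 0).
Description: the claimed parameters are [10, 8, 3]_13; such a code would be MDS (meets Singleton bound).


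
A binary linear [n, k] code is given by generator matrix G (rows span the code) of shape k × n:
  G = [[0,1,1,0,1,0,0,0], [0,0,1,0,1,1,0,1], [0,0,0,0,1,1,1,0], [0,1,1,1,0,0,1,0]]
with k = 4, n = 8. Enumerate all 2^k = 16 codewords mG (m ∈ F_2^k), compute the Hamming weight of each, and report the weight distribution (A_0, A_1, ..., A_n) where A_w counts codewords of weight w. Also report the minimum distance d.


Weight distribution: A_0 = 1, A_2 = 1, A_3 = 6, A_4 = 5, A_5 = 2, A_6 = 1. Minimum distance d = 2.

Enumerate all 2^4 = 16 messages m ∈ F_2^4.
For each, compute codeword c = mG in F_2^8, then tally its weight.
  m = 0000 → c = 00000000, weight = 0.
  m = 1000 → c = 01101000, weight = 3.
  m = 0100 → c = 00101101, weight = 4.
  m = 1100 → c = 01000101, weight = 3.
  m = 0010 → c = 00001110, weight = 3.
  m = 1010 → c = 01100110, weight = 4.
  m = 0110 → c = 00100011, weight = 3.
  m = 1110 → c = 01001011, weight = 4.
  m = 0001 → c = 01110010, weight = 4.
  m = 1001 → c = 00011010, weight = 3.
  m = 0101 → c = 01011111, weight = 6.
  m = 1101 → c = 00110111, weight = 5.
  m = 0011 → c = 01111100, weight = 5.
  m = 1011 → c = 00010100, weight = 2.
  m = 0111 → c = 01010001, weight = 3.
  m = 1111 → c = 00111001, weight = 4.
Tally weights:
  weight 0: 1 codewords.
  weight 2: 1 codewords.
  weight 3: 6 codewords.
  weight 4: 5 codewords.
  weight 5: 2 codewords.
  weight 6: 1 codewords.
Minimum distance d = smallest w > 0 with A_w > 0 = 2.
Sanity: Σ A_w = 16 = 2^4 = 16 ✓.


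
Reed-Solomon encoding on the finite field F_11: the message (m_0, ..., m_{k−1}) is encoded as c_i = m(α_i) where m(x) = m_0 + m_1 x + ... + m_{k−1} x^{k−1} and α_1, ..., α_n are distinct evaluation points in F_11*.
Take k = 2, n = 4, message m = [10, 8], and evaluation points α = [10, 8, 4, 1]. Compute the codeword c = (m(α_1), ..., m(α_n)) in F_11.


c = [2, 8, 9, 7]

Message polynomial: m(x) = 10 + 8·x (mod 11).
For each evaluation point α_i, compute m(α_i) mod 11:
  α_1 = 10: Horner steps 8 → 2, so m(10) = 2.
  α_2 = 8: Horner steps 8 → 8, so m(8) = 8.
  α_3 = 4: Horner steps 8 → 9, so m(4) = 9.
  α_4 = 1: Horner steps 8 → 7, so m(1) = 7.
Codeword c = [2, 8, 9, 7] ∈ F_11^4.


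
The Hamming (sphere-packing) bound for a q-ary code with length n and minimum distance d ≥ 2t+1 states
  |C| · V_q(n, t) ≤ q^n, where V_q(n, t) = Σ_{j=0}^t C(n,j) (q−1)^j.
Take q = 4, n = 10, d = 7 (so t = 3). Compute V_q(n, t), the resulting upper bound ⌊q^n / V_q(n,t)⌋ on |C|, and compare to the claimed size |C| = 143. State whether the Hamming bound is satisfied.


V_q(n, t) = 3676, q^n = 1048576, Hamming bound = 285, |C| = 143 ≤ bound (satisfied).

Step 1: Compute V_q(n, t) = Σ_{j=0}^3 C(n, j) (q−1)^j.
  j = 0: C(10,0)·(3)^0 = 1·1 = 1.
  j = 1: C(10,1)·(3)^1 = 10·3 = 30.
  j = 2: C(10,2)·(3)^2 = 45·9 = 405.
  j = 3: C(10,3)·(3)^3 = 120·27 = 3240.
  V_q(n, t) = 1 + 30 + 405 + 3240 = 3676.
Step 2: q^n = 4^10 = 1048576.
Step 3: Hamming bound ⌊q^n / V_q(n,t)⌋ = ⌊1048576/3676⌋ = 285.
Step 4: Compare |C| = 143 to 285: satisfied.
The claimed |C| lies below the Hamming bound.


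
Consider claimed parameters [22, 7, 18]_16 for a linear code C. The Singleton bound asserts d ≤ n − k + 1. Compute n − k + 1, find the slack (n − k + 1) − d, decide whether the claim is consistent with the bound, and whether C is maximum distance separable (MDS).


Singleton RHS = n − k + 1 = 16, slack = -2, bound violated (no such code; not MDS).

Singleton bound: d ≤ n − k + 1.
Here n = 22, k = 7, so n − k + 1 = 16.
Given d = 18, check d ≤ 16: NO.
Slack = (n − k + 1) − d = -2.
The slack is negative: d = 18 exceeds n − k + 1 = 16 by 2, so the Singleton bound is violated and no linear [22, 7, 18]_16 code can exist. In particular it is not MDS (MDS requires d = n − k + 1 exactly).
Description: the claimed parameters are [22, 7, 18]_16; such a code would be impossible (violates the Singleton bound).


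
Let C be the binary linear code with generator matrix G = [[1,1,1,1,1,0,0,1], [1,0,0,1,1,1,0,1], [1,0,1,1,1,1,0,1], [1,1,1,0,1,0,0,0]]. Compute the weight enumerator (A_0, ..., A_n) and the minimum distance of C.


Weight distribution: A_0 = 1, A_1 = 1, A_2 = 2, A_3 = 4, A_4 = 3, A_5 = 3, A_6 = 2. Minimum distance d = 1.

Enumerate all 2^4 = 16 messages m ∈ F_2^4.
For each, compute codeword c = mG in F_2^8, then tally its weight.
  m = 0000 → c = 00000000, weight = 0.
  m = 1000 → c = 11111001, weight = 6.
  m = 0100 → c = 10011101, weight = 5.
  m = 1100 → c = 01100100, weight = 3.
  m = 0010 → c = 10111101, weight = 6.
  m = 1010 → c = 01000100, weight = 2.
  m = 0110 → c = 00100000, weight = 1.
  m = 1110 → c = 11011001, weight = 5.
  m = 0001 → c = 11101000, weight = 4.
  m = 1001 → c = 00010001, weight = 2.
  m = 0101 → c = 01110101, weight = 5.
  m = 1101 → c = 10001100, weight = 3.
  m = 0011 → c = 01010101, weight = 4.
  m = 1011 → c = 10101100, weight = 4.
  m = 0111 → c = 11001000, weight = 3.
  m = 1111 → c = 00110001, weight = 3.
Tally weights:
  weight 0: 1 codewords.
  weight 1: 1 codewords.
  weight 2: 2 codewords.
  weight 3: 4 codewords.
  weight 4: 3 codewords.
  weight 5: 3 codewords.
  weight 6: 2 codewords.
Minimum distance d = smallest w > 0 with A_w > 0 = 1.
Sanity: Σ A_w = 16 = 2^4 = 16 ✓.


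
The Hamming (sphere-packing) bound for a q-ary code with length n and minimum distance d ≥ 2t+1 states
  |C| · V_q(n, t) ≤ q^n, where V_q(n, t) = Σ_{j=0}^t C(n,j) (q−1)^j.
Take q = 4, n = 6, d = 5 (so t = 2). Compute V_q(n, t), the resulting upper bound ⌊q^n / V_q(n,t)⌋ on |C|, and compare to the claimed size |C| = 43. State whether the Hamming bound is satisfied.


V_q(n, t) = 154, q^n = 4096, Hamming bound = 26, |C| = 43 > bound (violated).

Step 1: Compute V_q(n, t) = Σ_{j=0}^2 C(n, j) (q−1)^j.
  j = 0: C(6,0)·(3)^0 = 1·1 = 1.
  j = 1: C(6,1)·(3)^1 = 6·3 = 18.
  j = 2: C(6,2)·(3)^2 = 15·9 = 135.
  V_q(n, t) = 1 + 18 + 135 = 154.
Step 2: q^n = 4^6 = 4096.
Step 3: Hamming bound ⌊q^n / V_q(n,t)⌋ = ⌊4096/154⌋ = 26.
Step 4: Compare |C| = 43 to 26: violated.
The claimed |C| lies above the Hamming bound, so no 4-ary code of length 6 with d ≥ 5 can have 43 codewords.


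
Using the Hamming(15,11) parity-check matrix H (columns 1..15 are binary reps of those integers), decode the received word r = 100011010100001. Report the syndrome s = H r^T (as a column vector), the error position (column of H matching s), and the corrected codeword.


s = (1, 1, 1, 1)^T, error position = 15, corrected codeword c = 100011010100000

Compute s = H r^T mod 2 one row at a time:
  s_1 = 1 + 0 + 1 + 0 + 0 + 0 + 0 + 1 = 3 ≡ 1 (mod 2).
  s_2 = 0 + 1 + 1 + 0 + 0 + 0 + 0 + 1 = 3 ≡ 1 (mod 2).
  s_3 = 0 + 0 + 1 + 0 + 1 + 0 + 0 + 1 = 3 ≡ 1 (mod 2).
  s_4 = 1 + 0 + 1 + 0 + 0 + 0 + 0 + 1 = 3 ≡ 1 (mod 2).
s = (1, 1, 1, 1)^T — this equals column 15 of H (binary 1111), so error is at position 15.
Correct: flip bit 15 of r = 100011010100001 to get c = 100011010100000.


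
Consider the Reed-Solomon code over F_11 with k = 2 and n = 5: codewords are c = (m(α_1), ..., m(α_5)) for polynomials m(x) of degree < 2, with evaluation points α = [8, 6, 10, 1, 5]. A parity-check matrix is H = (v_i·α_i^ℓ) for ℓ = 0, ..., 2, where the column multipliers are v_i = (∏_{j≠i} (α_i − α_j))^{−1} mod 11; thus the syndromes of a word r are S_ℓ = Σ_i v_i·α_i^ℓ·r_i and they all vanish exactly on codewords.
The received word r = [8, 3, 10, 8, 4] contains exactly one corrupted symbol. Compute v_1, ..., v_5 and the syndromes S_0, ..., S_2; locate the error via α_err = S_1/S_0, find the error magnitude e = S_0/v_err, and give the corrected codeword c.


S = (10, 3, 2), error at position 1, error magnitude e = 7, c = [1, 3, 10, 8, 4].

Step 1: column multipliers v_i = (∏_{j≠i}(α_i − α_j))^{−1} mod 11.
  i = 1 (α = 8): (8−6)(8−10)(8−1)(8−5) = 2·(−2)·7·3 = −84 ≡ 4, so v_1 = 4^{−1} = 3 (mod 11).
  i = 2 (α = 6): (6−8)(6−10)(6−1)(6−5) = (−2)·(−4)·5·1 = 40 ≡ 7, so v_2 = 7^{−1} = 8 (mod 11).
  i = 3 (α = 10): (10−8)(10−6)(10−1)(10−5) = 2·4·9·5 = 360 ≡ 8, so v_3 = 8^{−1} = 7 (mod 11).
  i = 4 (α = 1): (1−8)(1−6)(1−10)(1−5) = (−7)·(−5)·(−9)·(−4) = 1260 ≡ 6, so v_4 = 6^{−1} = 2 (mod 11).
  i = 5 (α = 5): (5−8)(5−6)(5−10)(5−1) = (−3)·(−1)·(−5)·4 = −60 ≡ 6, so v_5 = 6^{−1} = 2 (mod 11).
  v = [3, 8, 7, 2, 2].
Step 2: syndromes of r = [8, 3, 10, 8, 4] (all sums mod 11).
  S_0 = Σ v_i r_i = 3·8 + 8·3 + 7·10 + 2·8 + 2·4 = 142 ≡ 10.
  S_1 = Σ v_i α_i r_i = 3·8·8 + 8·6·3 + 7·10·10 + 2·1·8 + 2·5·4 = 1092 ≡ 3.
  α_i^2 mod 11 = [9, 3, 1, 1, 3].
  S_2 = Σ v_i α_i^2 r_i = 3·9·8 + 8·3·3 + 7·1·10 + 2·1·8 + 2·3·4 = 398 ≡ 2.
  S = (10, 3, 2) ≠ 0, so r is not a codeword (an error is present).
Step 3: locate the error. For a single error e at position i, S_ℓ = v_i·e·α_i^ℓ, so α_err = S_1/S_0.
  S_0^{−1} = 10^{−1} = 10 (mod 11), so α_err = 3·10 = 30 ≡ 8 = α_1. Error position i = 1.
  Consistency check: S_2/S_1 = 2·4 = 8 ≡ 8 = α_err ✓ (single-error assumption holds).
Step 4: error magnitude e = S_0/v_1 = S_0·∏_{j≠1}(α_1 − α_j) = 10·4 = 40 ≡ 7 (mod 11).
Step 5: correct position 1: c_1 = r_1 − e = 8 − 7 ≡ 1 (mod 11). Hence c = [1, 3, 10, 8, 4].
  Check: interpolating c through the α_i gives m(x) = 9 + 10·x (degree < 2) with m(α_i) = c_i for every i, so c is indeed a codeword.


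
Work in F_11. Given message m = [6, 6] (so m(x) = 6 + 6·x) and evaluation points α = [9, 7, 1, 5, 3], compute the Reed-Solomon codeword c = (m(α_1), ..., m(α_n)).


c = [5, 4, 1, 3, 2]

Message polynomial: m(x) = 6 + 6·x (mod 11).
For each evaluation point α_i, compute m(α_i) mod 11:
  α_1 = 9: Horner steps 6 → 5, so m(9) = 5.
  α_2 = 7: Horner steps 6 → 4, so m(7) = 4.
  α_3 = 1: Horner steps 6 → 1, so m(1) = 1.
  α_4 = 5: Horner steps 6 → 3, so m(5) = 3.
  α_5 = 3: Horner steps 6 → 2, so m(3) = 2.
Codeword c = [5, 4, 1, 3, 2] ∈ F_11^5.


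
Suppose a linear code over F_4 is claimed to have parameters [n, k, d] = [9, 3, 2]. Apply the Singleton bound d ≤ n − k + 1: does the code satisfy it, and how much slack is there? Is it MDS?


Singleton RHS = n − k + 1 = 7, slack = 5, bound satisfied, not MDS.

Singleton bound: d ≤ n − k + 1.
Here n = 9, k = 3, so n − k + 1 = 7.
Given d = 2, check d ≤ 7: YES.
Slack = (n − k + 1) − d = 5.
The code is NOT MDS (slack = 5 > 0).
Description: the claimed parameters are [9, 3, 2]_4; such a code would be non-MDS.


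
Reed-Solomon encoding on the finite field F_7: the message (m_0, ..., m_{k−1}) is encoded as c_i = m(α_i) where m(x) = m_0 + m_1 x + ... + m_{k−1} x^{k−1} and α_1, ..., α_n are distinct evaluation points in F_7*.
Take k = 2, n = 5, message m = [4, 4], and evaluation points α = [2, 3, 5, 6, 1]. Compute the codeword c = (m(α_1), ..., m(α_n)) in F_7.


c = [5, 2, 3, 0, 1]

Message polynomial: m(x) = 4 + 4·x (mod 7).
For each evaluation point α_i, compute m(α_i) mod 7:
  α_1 = 2: Horner steps 4 → 5, so m(2) = 5.
  α_2 = 3: Horner steps 4 → 2, so m(3) = 2.
  α_3 = 5: Horner steps 4 → 3, so m(5) = 3.
  α_4 = 6: Horner steps 4 → 0, so m(6) = 0.
  α_5 = 1: Horner steps 4 → 1, so m(1) = 1.
Codeword c = [5, 2, 3, 0, 1] ∈ F_7^5.


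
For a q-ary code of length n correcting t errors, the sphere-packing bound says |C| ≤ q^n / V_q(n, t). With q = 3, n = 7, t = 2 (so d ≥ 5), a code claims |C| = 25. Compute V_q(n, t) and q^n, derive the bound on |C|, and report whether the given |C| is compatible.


V_q(n, t) = 99, q^n = 2187, Hamming bound = 22, |C| = 25 > bound (violated).

Step 1: Compute V_q(n, t) = Σ_{j=0}^2 C(n, j) (q−1)^j.
  j = 0: C(7,0)·(2)^0 = 1·1 = 1.
  j = 1: C(7,1)·(2)^1 = 7·2 = 14.
  j = 2: C(7,2)·(2)^2 = 21·4 = 84.
  V_q(n, t) = 1 + 14 + 84 = 99.
Step 2: q^n = 3^7 = 2187.
Step 3: Hamming bound ⌊q^n / V_q(n,t)⌋ = ⌊2187/99⌋ = 22.
Step 4: Compare |C| = 25 to 22: violated.
The claimed |C| lies above the Hamming bound, so no 3-ary code of length 7 with d ≥ 5 can have 25 codewords.


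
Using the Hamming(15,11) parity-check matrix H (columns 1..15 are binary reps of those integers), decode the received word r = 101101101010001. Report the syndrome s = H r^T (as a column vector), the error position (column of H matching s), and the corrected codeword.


s = (1, 0, 1, 0)^T, error position = 10, corrected codeword c = 101101101110001

Compute s = H r^T mod 2 one row at a time:
  s_1 = 0 + 1 + 0 + 1 + 0 + 0 + 0 + 1 = 3 ≡ 1 (mod 2).
  s_2 = 1 + 0 + 1 + 1 + 0 + 0 + 0 + 1 = 4 ≡ 0 (mod 2).
  s_3 = 0 + 1 + 1 + 1 + 0 + 1 + 0 + 1 = 5 ≡ 1 (mod 2).
  s_4 = 1 + 1 + 0 + 1 + 1 + 1 + 0 + 1 = 6 ≡ 0 (mod 2).
s = (1, 0, 1, 0)^T — this equals column 10 of H (binary 1010), so error is at position 10.
Correct: flip bit 10 of r = 101101101010001 to get c = 101101101110001.


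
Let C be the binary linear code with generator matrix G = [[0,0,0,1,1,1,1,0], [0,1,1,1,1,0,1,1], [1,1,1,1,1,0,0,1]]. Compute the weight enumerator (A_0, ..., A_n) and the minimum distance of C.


Weight distribution: A_0 = 1, A_2 = 1, A_4 = 3, A_6 = 3. Minimum distance d = 2.

Enumerate all 2^3 = 8 messages m ∈ F_2^3.
For each, compute codeword c = mG in F_2^8, then tally its weight.
  m = 000 → c = 00000000, weight = 0.
  m = 100 → c = 00011110, weight = 4.
  m = 010 → c = 01111011, weight = 6.
  m = 110 → c = 01100101, weight = 4.
  m = 001 → c = 11111001, weight = 6.
  m = 101 → c = 11100111, weight = 6.
  m = 011 → c = 10000010, weight = 2.
  m = 111 → c = 10011100, weight = 4.
Tally weights:
  weight 0: 1 codewords.
  weight 2: 1 codewords.
  weight 4: 3 codewords.
  weight 6: 3 codewords.
Minimum distance d = smallest w > 0 with A_w > 0 = 2.
Sanity: Σ A_w = 8 = 2^3 = 8 ✓.


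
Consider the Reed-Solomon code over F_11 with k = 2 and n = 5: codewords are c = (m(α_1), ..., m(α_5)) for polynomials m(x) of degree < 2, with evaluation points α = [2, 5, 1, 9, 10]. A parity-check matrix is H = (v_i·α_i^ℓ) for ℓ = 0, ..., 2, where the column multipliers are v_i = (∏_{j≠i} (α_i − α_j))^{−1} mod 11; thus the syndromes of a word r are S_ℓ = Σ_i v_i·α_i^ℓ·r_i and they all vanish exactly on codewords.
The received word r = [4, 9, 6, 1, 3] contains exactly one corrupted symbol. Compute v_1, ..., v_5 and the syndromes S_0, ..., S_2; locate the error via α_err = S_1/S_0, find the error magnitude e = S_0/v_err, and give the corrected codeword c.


S = (6, 5, 6), error at position 5, error magnitude e = 4, c = [4, 9, 6, 1, 10].

Step 1: column multipliers v_i = (∏_{j≠i}(α_i − α_j))^{−1} mod 11.
  i = 1 (α = 2): (2−5)(2−1)(2−9)(2−10) = (−3)·1·(−7)·(−8) = −168 ≡ 8, so v_1 = 8^{−1} = 7 (mod 11).
  i = 2 (α = 5): (5−2)(5−1)(5−9)(5−10) = 3·4·(−4)·(−5) = 240 ≡ 9, so v_2 = 9^{−1} = 5 (mod 11).
  i = 3 (α = 1): (1−2)(1−5)(1−9)(1−10) = (−1)·(−4)·(−8)·(−9) = 288 ≡ 2, so v_3 = 2^{−1} = 6 (mod 11).
  i = 4 (α = 9): (9−2)(9−5)(9−1)(9−10) = 7·4·8·(−1) = −224 ≡ 7, so v_4 = 7^{−1} = 8 (mod 11).
  i = 5 (α = 10): (10−2)(10−5)(10−1)(10−9) = 8·5·9·1 = 360 ≡ 8, so v_5 = 8^{−1} = 7 (mod 11).
  v = [7, 5, 6, 8, 7].
Step 2: syndromes of r = [4, 9, 6, 1, 3] (all sums mod 11).
  S_0 = Σ v_i r_i = 7·4 + 5·9 + 6·6 + 8·1 + 7·3 = 138 ≡ 6.
  S_1 = Σ v_i α_i r_i = 7·2·4 + 5·5·9 + 6·1·6 + 8·9·1 + 7·10·3 = 599 ≡ 5.
  α_i^2 mod 11 = [4, 3, 1, 4, 1].
  S_2 = Σ v_i α_i^2 r_i = 7·4·4 + 5·3·9 + 6·1·6 + 8·4·1 + 7·1·3 = 336 ≡ 6.
  S = (6, 5, 6) ≠ 0, so r is not a codeword (an error is present).
Step 3: locate the error. For a single error e at position i, S_ℓ = v_i·e·α_i^ℓ, so α_err = S_1/S_0.
  S_0^{−1} = 6^{−1} = 2 (mod 11), so α_err = 5·2 = 10 ≡ 10 = α_5. Error position i = 5.
  Consistency check: S_2/S_1 = 6·9 = 54 ≡ 10 = α_err ✓ (single-error assumption holds).
Step 4: error magnitude e = S_0/v_5 = S_0·∏_{j≠5}(α_5 − α_j) = 6·8 = 48 ≡ 4 (mod 11).
Step 5: correct position 5: c_5 = r_5 − e = 3 − 4 ≡ 10 (mod 11). Hence c = [4, 9, 6, 1, 10].
  Check: interpolating c through the α_i gives m(x) = 8 + 9·x (degree < 2) with m(α_i) = c_i for every i, so c is indeed a codeword.


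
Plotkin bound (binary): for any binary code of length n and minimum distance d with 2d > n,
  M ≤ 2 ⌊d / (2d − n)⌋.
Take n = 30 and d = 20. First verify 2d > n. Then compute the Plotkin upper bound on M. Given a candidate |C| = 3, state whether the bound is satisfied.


Plotkin bound M ≤ 4; given |C| = 3 ≤ bound (satisfied).

Check applicability: 2d = 40, n = 30.
2d − n = 10 > 0, so Plotkin applies.
Compute d/(2d−n) = 20/10 ≈ 2.0000.
⌊d/(2d−n)⌋ = 2.
Plotkin bound: M ≤ 2·2 = 4.
Given |C| = 3, check: satisfied.
This |C| is below the Plotkin bound.


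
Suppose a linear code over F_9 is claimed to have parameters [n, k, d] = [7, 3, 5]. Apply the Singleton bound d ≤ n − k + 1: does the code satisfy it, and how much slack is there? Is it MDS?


Singleton RHS = n − k + 1 = 5, slack = 0, bound satisfied, MDS.

Singleton bound: d ≤ n − k + 1.
Here n = 7, k = 3, so n − k + 1 = 5.
Given d = 5, check d ≤ 5: YES.
Slack = (n − k + 1) − d = 0.
The code is MDS (slack = 0).
Description: the claimed parameters are [7, 3, 5]_9; such a code would be MDS (meets Singleton bound).


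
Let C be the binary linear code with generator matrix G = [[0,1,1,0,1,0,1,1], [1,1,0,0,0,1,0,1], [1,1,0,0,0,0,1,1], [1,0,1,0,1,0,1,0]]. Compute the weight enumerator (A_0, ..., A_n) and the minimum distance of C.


Weight distribution: A_0 = 1, A_1 = 2, A_2 = 1, A_3 = 2, A_4 = 5, A_5 = 4, A_6 = 1. Minimum distance d = 1.

Enumerate all 2^4 = 16 messages m ∈ F_2^4.
For each, compute codeword c = mG in F_2^8, then tally its weight.
  m = 0000 → c = 00000000, weight = 0.
  m = 1000 → c = 01101011, weight = 5.
  m = 0100 → c = 11000101, weight = 4.
  m = 1100 → c = 10101110, weight = 5.
  m = 0010 → c = 11000011, weight = 4.
  m = 1010 → c = 10101000, weight = 3.
  m = 0110 → c = 00000110, weight = 2.
  m = 1110 → c = 01101101, weight = 5.
  m = 0001 → c = 10101010, weight = 4.
  m = 1001 → c = 11000001, weight = 3.
  m = 0101 → c = 01101111, weight = 6.
  m = 1101 → c = 00000100, weight = 1.
  m = 0011 → c = 01101001, weight = 4.
  m = 1011 → c = 00000010, weight = 1.
  m = 0111 → c = 10101100, weight = 4.
  m = 1111 → c = 11000111, weight = 5.
Tally weights:
  weight 0: 1 codewords.
  weight 1: 2 codewords.
  weight 2: 1 codewords.
  weight 3: 2 codewords.
  weight 4: 5 codewords.
  weight 5: 4 codewords.
  weight 6: 1 codewords.
Minimum distance d = smallest w > 0 with A_w > 0 = 1.
Sanity: Σ A_w = 16 = 2^4 = 16 ✓.
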